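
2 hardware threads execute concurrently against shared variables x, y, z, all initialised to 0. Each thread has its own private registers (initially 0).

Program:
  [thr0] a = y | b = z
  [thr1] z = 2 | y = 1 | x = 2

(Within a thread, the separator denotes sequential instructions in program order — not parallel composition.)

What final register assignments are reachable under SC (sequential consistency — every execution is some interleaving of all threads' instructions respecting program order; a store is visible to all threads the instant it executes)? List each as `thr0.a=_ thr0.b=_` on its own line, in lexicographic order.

outcome vector order: (thr0.a,thr0.b)
|SC outcomes| = 3

thr0.a=0 thr0.b=0
thr0.a=0 thr0.b=2
thr0.a=1 thr0.b=2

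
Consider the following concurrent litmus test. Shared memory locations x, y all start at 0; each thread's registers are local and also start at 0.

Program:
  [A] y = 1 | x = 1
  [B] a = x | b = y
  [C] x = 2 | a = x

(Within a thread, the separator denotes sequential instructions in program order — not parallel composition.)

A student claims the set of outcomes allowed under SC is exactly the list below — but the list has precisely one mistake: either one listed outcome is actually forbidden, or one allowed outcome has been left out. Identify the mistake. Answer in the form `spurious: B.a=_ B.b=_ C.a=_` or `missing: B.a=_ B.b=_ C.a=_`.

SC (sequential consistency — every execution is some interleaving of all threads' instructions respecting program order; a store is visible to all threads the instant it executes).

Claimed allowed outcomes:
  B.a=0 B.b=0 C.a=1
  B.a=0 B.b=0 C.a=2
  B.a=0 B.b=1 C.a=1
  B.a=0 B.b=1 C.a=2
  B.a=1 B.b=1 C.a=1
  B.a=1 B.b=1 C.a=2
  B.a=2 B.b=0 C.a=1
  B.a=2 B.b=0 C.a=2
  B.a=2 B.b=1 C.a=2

missing: B.a=2 B.b=1 C.a=1

outcome vector order: (B.a,B.b,C.a)
[SC] allowed = {001, 002, 011, 012, 111, 112, 201, 202, 211, 212}
SC∖claimed = {211}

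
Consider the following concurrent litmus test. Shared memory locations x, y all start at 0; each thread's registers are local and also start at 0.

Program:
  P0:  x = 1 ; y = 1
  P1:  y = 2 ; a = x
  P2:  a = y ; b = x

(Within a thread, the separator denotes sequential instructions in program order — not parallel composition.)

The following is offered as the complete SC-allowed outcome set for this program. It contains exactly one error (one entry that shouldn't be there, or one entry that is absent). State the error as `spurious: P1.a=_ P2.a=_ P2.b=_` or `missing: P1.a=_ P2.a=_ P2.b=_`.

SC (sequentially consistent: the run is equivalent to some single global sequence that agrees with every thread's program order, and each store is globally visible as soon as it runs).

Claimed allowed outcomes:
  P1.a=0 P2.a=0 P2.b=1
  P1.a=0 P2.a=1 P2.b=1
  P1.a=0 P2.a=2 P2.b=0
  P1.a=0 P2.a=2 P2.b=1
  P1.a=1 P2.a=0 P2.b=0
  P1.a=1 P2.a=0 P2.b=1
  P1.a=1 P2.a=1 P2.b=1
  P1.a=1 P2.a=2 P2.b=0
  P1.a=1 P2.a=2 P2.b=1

outcome vector order: (P1.a,P2.a,P2.b)
SC (10): (0,0,0); (0,0,1); (0,1,1); (0,2,0); (0,2,1); (1,0,0); (1,0,1); (1,1,1); (1,2,0); (1,2,1)
SC∖claimed = {(0,0,0)}

missing: P1.a=0 P2.a=0 P2.b=0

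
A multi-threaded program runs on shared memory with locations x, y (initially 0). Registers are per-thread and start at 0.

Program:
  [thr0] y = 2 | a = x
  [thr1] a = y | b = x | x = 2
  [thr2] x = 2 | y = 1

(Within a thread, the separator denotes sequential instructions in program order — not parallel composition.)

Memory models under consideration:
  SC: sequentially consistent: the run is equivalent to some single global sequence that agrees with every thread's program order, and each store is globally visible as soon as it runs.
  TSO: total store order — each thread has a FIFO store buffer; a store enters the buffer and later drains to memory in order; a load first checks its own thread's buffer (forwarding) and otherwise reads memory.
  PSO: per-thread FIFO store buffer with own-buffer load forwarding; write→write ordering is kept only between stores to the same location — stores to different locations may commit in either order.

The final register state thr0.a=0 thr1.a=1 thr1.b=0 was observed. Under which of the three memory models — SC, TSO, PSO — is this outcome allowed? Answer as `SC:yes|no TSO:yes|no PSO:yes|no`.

SC:no TSO:no PSO:yes

outcome vector order: (thr0.a,thr1.a,thr1.b)
SC: 10 outcomes — {(0,0,0) (0,0,2) (0,1,2) (0,2,0) (0,2,2) (2,0,0) (2,0,2) (2,1,2) (2,2,0) (2,2,2)}
TSO: 10 outcomes — {(0,0,0) (0,0,2) (0,1,2) (0,2,0) (0,2,2) (2,0,0) (2,0,2) (2,1,2) (2,2,0) (2,2,2)}
PSO: 12 outcomes — {(0,0,0) (0,0,2) (0,1,0) (0,1,2) (0,2,0) (0,2,2) (2,0,0) (2,0,2) (2,1,0) (2,1,2) (2,2,0) (2,2,2)}
target (0,1,0) ∈ {PSO}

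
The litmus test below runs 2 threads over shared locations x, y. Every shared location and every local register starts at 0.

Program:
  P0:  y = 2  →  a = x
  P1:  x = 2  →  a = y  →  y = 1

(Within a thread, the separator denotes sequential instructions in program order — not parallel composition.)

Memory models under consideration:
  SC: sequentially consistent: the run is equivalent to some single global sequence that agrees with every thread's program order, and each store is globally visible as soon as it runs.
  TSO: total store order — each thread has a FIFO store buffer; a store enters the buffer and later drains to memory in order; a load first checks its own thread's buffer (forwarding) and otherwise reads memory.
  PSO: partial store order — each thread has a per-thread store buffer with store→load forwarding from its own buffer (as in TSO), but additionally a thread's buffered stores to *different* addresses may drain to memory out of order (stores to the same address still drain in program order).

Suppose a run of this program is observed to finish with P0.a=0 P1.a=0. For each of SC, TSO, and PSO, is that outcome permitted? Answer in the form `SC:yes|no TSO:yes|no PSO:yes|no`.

SC:no TSO:yes PSO:yes

outcome vector order: (P0.a,P1.a)
under SC → <0 2>, <2 0>, <2 2>
under TSO → <0 0>, <0 2>, <2 0>, <2 2>
under PSO → <0 0>, <0 2>, <2 0>, <2 2>
target <0 0> ∈ {TSO,PSO}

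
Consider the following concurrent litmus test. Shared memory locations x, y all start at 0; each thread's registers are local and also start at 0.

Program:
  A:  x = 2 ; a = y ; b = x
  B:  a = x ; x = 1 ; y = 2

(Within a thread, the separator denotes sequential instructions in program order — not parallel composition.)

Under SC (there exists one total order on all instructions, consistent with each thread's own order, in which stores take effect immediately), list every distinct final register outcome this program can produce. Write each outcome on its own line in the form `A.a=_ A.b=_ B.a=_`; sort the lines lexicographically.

outcome vector order: (A.a,A.b,B.a)
|SC outcomes| = 7

A.a=0 A.b=1 B.a=0
A.a=0 A.b=1 B.a=2
A.a=0 A.b=2 B.a=0
A.a=0 A.b=2 B.a=2
A.a=2 A.b=1 B.a=0
A.a=2 A.b=1 B.a=2
A.a=2 A.b=2 B.a=0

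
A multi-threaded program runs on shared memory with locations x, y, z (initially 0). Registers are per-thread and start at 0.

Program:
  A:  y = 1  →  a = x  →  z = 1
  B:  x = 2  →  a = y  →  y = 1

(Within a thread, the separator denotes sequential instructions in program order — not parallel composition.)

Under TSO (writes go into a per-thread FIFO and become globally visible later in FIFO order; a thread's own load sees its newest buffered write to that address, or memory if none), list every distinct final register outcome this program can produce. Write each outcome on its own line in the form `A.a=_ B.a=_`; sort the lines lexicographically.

A.a=0 B.a=0
A.a=0 B.a=1
A.a=2 B.a=0
A.a=2 B.a=1

outcome vector order: (A.a,B.a)
|TSO outcomes| = 4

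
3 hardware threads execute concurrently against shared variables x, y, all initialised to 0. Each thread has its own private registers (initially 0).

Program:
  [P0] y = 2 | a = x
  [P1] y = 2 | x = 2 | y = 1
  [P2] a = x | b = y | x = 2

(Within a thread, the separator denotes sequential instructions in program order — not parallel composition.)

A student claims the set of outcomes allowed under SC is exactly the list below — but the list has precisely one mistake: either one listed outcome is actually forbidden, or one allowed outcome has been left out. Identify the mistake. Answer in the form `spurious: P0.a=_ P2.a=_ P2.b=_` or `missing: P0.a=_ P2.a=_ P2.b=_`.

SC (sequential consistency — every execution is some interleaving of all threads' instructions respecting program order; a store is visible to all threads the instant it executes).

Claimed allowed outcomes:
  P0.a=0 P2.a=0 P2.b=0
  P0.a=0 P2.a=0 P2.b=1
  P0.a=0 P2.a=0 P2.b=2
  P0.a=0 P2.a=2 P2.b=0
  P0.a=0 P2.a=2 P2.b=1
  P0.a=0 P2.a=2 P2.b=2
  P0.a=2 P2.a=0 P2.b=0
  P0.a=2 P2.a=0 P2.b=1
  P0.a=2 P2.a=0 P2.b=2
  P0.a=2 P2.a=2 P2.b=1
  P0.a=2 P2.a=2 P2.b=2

spurious: P0.a=0 P2.a=2 P2.b=0

outcome vector order: (P0.a,P2.a,P2.b)
[SC] allowed = {<0 0 0> <0 0 1> <0 0 2> <0 2 1> <0 2 2> <2 0 0> <2 0 1> <2 0 2> <2 2 1> <2 2 2>}
claimed∖SC = {<0 2 0>}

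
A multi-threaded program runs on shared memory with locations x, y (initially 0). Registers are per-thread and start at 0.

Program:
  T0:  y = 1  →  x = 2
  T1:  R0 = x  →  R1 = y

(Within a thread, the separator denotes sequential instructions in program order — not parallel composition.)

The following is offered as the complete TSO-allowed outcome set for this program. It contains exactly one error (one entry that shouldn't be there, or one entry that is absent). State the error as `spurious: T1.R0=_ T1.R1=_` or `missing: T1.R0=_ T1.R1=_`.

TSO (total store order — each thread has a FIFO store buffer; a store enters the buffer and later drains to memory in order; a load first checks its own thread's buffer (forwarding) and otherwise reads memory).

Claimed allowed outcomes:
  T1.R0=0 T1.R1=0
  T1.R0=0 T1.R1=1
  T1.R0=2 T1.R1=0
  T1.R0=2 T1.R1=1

spurious: T1.R0=2 T1.R1=0

outcome vector order: (T1.R0,T1.R1)
TSO (3): <0 0> <0 1> <2 1>
claimed∖TSO = {<2 0>}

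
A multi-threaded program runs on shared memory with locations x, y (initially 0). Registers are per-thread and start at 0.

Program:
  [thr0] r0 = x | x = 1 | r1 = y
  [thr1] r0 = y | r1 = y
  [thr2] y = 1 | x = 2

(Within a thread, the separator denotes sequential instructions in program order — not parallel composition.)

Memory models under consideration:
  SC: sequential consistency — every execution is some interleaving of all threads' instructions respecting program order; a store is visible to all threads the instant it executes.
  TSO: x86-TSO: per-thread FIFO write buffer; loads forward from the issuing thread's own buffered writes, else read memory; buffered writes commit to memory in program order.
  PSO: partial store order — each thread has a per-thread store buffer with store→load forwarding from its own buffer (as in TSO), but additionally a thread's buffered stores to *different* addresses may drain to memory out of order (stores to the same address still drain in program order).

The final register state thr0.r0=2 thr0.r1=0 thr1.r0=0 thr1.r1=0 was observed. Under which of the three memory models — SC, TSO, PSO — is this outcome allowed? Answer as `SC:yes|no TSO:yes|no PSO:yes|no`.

outcome vector order: (thr0.r0,thr0.r1,thr1.r0,thr1.r1)
SC: 9 outcomes — {0/0/0/0, 0/0/0/1, 0/0/1/1, 0/1/0/0, 0/1/0/1, 0/1/1/1, 2/1/0/0, 2/1/0/1, 2/1/1/1}
TSO: 9 outcomes — {0/0/0/0, 0/0/0/1, 0/0/1/1, 0/1/0/0, 0/1/0/1, 0/1/1/1, 2/1/0/0, 2/1/0/1, 2/1/1/1}
PSO: 12 outcomes — {0/0/0/0, 0/0/0/1, 0/0/1/1, 0/1/0/0, 0/1/0/1, 0/1/1/1, 2/0/0/0, 2/0/0/1, 2/0/1/1, 2/1/0/0, 2/1/0/1, 2/1/1/1}
target 2/0/0/0 ∈ {PSO}

SC:no TSO:no PSO:yes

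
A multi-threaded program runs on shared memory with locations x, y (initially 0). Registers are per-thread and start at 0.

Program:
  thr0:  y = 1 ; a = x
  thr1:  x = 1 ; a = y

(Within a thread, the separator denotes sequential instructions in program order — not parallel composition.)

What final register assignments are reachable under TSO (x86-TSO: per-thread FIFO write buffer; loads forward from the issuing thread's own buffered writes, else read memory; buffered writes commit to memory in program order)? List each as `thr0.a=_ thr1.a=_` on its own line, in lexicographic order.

thr0.a=0 thr1.a=0
thr0.a=0 thr1.a=1
thr0.a=1 thr1.a=0
thr0.a=1 thr1.a=1

outcome vector order: (thr0.a,thr1.a)
|TSO outcomes| = 4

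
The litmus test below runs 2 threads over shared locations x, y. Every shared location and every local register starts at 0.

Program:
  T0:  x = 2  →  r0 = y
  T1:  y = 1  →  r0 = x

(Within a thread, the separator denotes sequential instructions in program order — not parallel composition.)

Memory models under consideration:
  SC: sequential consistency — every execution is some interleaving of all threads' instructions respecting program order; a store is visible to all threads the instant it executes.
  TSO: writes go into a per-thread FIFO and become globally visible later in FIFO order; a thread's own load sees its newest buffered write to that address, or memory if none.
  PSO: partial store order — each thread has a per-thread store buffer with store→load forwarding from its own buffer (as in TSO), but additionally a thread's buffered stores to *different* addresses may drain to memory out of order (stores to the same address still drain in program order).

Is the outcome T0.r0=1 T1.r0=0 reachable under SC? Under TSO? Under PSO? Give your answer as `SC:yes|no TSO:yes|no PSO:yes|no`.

outcome vector order: (T0.r0,T1.r0)
SC: 3 outcomes — {(0,2); (1,0); (1,2)}
TSO: 4 outcomes — {(0,0); (0,2); (1,0); (1,2)}
PSO: 4 outcomes — {(0,0); (0,2); (1,0); (1,2)}
target (1,0) ∈ {SC,TSO,PSO}

SC:yes TSO:yes PSO:yes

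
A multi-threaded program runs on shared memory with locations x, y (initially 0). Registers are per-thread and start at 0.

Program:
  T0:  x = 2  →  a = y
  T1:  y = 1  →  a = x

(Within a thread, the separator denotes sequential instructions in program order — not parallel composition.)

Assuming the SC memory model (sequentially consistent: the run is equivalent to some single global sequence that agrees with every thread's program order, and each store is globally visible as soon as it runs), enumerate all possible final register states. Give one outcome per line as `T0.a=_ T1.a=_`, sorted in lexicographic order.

outcome vector order: (T0.a,T1.a)
|SC outcomes| = 3

T0.a=0 T1.a=2
T0.a=1 T1.a=0
T0.a=1 T1.a=2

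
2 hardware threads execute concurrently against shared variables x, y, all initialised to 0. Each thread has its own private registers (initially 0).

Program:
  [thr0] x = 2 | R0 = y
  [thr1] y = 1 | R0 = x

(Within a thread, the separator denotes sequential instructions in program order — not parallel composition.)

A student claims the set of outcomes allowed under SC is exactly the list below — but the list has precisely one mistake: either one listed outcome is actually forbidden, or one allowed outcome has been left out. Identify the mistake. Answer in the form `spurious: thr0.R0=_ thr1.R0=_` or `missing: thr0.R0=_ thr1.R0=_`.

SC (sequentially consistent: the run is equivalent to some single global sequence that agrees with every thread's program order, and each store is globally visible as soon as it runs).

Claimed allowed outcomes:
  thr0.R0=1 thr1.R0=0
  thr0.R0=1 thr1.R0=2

outcome vector order: (thr0.R0,thr1.R0)
SC (3): <0 2>, <1 0>, <1 2>
SC∖claimed = {<0 2>}

missing: thr0.R0=0 thr1.R0=2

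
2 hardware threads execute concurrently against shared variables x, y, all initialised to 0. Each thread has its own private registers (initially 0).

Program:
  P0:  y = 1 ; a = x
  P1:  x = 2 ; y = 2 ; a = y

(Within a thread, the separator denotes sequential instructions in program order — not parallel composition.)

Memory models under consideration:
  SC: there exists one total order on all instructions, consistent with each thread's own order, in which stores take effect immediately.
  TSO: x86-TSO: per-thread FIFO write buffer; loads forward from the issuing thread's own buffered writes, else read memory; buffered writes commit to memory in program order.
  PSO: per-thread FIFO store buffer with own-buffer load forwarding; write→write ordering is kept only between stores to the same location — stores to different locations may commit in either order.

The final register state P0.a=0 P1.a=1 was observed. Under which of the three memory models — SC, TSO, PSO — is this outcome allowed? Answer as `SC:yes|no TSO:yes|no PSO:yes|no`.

outcome vector order: (P0.a,P1.a)
SC: 3 outcomes — {(0,2), (2,1), (2,2)}
TSO: 4 outcomes — {(0,1), (0,2), (2,1), (2,2)}
PSO: 4 outcomes — {(0,1), (0,2), (2,1), (2,2)}
target (0,1) ∈ {TSO,PSO}

SC:no TSO:yes PSO:yes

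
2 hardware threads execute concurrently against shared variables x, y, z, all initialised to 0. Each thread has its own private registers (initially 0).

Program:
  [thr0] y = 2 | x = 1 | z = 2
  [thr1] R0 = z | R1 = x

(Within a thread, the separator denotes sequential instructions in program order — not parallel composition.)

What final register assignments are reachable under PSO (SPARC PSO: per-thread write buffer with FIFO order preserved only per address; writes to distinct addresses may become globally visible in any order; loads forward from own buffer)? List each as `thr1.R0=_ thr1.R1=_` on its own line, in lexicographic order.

thr1.R0=0 thr1.R1=0
thr1.R0=0 thr1.R1=1
thr1.R0=2 thr1.R1=0
thr1.R0=2 thr1.R1=1

outcome vector order: (thr1.R0,thr1.R1)
|PSO outcomes| = 4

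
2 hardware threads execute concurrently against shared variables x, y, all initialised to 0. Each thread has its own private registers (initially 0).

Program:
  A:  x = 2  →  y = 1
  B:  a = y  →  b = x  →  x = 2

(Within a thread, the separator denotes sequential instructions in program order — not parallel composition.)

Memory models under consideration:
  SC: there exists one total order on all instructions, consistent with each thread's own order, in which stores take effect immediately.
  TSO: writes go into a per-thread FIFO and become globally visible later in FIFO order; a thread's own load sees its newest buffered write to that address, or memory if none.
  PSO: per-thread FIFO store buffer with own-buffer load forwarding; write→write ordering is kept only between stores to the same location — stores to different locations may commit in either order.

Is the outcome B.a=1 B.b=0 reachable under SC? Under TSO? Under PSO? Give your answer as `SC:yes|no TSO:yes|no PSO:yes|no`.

SC:no TSO:no PSO:yes

outcome vector order: (B.a,B.b)
SC: 3 outcomes — {0/0 0/2 1/2}
TSO: 3 outcomes — {0/0 0/2 1/2}
PSO: 4 outcomes — {0/0 0/2 1/0 1/2}
target 1/0 ∈ {PSO}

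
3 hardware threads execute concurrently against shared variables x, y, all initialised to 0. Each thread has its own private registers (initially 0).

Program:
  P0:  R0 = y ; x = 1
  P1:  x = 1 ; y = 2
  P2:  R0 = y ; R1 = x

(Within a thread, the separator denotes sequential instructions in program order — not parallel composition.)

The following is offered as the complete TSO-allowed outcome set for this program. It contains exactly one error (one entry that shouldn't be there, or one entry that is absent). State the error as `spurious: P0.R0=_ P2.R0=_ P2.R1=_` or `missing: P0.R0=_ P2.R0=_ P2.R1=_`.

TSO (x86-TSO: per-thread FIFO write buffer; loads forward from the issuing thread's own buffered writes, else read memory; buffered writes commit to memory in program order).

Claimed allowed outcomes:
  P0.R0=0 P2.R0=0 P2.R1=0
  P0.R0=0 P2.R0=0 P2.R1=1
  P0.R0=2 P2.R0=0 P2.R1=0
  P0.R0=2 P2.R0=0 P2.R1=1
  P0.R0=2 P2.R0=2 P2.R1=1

missing: P0.R0=0 P2.R0=2 P2.R1=1

outcome vector order: (P0.R0,P2.R0,P2.R1)
TSO: 6 outcomes — {<0 0 0> <0 0 1> <0 2 1> <2 0 0> <2 0 1> <2 2 1>}
TSO∖claimed = {<0 2 1>}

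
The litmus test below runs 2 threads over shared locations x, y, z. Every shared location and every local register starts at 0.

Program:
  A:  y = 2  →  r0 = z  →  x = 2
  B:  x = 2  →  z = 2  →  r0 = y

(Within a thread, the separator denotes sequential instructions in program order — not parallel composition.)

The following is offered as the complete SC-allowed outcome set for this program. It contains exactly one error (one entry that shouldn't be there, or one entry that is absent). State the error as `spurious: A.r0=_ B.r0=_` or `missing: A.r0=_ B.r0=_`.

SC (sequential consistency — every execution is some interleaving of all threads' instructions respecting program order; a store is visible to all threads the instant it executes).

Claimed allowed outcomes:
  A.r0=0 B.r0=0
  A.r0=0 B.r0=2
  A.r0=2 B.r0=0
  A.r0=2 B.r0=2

spurious: A.r0=0 B.r0=0

outcome vector order: (A.r0,B.r0)
SC (3): 0/2 2/0 2/2
claimed∖SC = {0/0}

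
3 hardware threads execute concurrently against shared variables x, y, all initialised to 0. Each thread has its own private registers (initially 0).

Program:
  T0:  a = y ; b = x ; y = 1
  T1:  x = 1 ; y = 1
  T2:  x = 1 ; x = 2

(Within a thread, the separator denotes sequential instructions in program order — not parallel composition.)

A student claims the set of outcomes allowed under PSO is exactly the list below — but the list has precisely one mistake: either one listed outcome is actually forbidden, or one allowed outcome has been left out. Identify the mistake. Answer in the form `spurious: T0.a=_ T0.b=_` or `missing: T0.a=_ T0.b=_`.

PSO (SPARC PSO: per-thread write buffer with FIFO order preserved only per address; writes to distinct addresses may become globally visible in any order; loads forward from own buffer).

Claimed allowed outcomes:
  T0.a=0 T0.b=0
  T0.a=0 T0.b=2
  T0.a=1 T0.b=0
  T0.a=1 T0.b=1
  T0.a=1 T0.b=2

outcome vector order: (T0.a,T0.b)
under PSO → <0 0>, <0 1>, <0 2>, <1 0>, <1 1>, <1 2>
PSO∖claimed = {<0 1>}

missing: T0.a=0 T0.b=1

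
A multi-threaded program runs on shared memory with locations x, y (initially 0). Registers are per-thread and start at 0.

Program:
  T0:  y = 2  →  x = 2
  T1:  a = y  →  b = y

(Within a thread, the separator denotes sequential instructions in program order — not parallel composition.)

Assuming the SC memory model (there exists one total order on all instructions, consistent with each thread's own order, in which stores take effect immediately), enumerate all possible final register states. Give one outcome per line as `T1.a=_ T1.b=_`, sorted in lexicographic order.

outcome vector order: (T1.a,T1.b)
|SC outcomes| = 3

T1.a=0 T1.b=0
T1.a=0 T1.b=2
T1.a=2 T1.b=2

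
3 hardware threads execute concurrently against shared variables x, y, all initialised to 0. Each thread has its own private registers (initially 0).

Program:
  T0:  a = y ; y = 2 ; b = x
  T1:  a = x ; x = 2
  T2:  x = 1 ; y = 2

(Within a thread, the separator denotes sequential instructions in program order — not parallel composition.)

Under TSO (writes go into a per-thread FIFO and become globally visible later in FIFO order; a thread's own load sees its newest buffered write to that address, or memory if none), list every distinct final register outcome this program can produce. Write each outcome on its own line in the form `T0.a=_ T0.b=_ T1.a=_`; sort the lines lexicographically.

outcome vector order: (T0.a,T0.b,T1.a)
|TSO outcomes| = 10

T0.a=0 T0.b=0 T1.a=0
T0.a=0 T0.b=0 T1.a=1
T0.a=0 T0.b=1 T1.a=0
T0.a=0 T0.b=1 T1.a=1
T0.a=0 T0.b=2 T1.a=0
T0.a=0 T0.b=2 T1.a=1
T0.a=2 T0.b=1 T1.a=0
T0.a=2 T0.b=1 T1.a=1
T0.a=2 T0.b=2 T1.a=0
T0.a=2 T0.b=2 T1.a=1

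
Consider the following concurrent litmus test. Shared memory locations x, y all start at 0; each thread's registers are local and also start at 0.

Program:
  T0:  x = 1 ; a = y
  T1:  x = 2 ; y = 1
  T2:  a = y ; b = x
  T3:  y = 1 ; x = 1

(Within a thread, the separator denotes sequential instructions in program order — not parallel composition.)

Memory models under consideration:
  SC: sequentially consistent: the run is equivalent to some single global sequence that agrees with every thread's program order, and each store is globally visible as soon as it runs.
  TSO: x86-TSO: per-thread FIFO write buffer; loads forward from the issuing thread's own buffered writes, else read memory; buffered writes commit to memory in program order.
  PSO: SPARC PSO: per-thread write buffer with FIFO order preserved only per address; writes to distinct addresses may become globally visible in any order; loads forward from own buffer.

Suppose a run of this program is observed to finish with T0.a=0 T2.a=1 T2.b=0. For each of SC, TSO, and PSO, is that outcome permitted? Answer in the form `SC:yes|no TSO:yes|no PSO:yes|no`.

outcome vector order: (T0.a,T2.a,T2.b)
[SC] allowed = {<0 0 0>, <0 0 1>, <0 0 2>, <0 1 1>, <0 1 2>, <1 0 0>, <1 0 1>, <1 0 2>, <1 1 0>, <1 1 1>, <1 1 2>}
[TSO] allowed = {<0 0 0>, <0 0 1>, <0 0 2>, <0 1 0>, <0 1 1>, <0 1 2>, <1 0 0>, <1 0 1>, <1 0 2>, <1 1 0>, <1 1 1>, <1 1 2>}
[PSO] allowed = {<0 0 0>, <0 0 1>, <0 0 2>, <0 1 0>, <0 1 1>, <0 1 2>, <1 0 0>, <1 0 1>, <1 0 2>, <1 1 0>, <1 1 1>, <1 1 2>}
target <0 1 0> ∈ {TSO,PSO}

SC:no TSO:yes PSO:yes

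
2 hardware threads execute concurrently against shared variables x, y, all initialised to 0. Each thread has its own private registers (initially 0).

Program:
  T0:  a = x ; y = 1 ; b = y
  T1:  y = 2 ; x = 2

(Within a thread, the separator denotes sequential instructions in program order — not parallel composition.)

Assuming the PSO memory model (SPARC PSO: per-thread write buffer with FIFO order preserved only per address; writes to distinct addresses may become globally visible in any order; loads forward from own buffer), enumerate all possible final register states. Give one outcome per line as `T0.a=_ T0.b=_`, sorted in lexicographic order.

outcome vector order: (T0.a,T0.b)
|PSO outcomes| = 4

T0.a=0 T0.b=1
T0.a=0 T0.b=2
T0.a=2 T0.b=1
T0.a=2 T0.b=2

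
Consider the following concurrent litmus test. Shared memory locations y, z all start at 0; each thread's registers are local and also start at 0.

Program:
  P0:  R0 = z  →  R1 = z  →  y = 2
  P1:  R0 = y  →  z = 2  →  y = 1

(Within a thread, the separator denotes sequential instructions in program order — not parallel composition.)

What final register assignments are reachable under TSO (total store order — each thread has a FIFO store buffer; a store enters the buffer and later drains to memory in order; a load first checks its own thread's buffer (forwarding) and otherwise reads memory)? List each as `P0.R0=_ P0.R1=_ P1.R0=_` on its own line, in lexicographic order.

P0.R0=0 P0.R1=0 P1.R0=0
P0.R0=0 P0.R1=0 P1.R0=2
P0.R0=0 P0.R1=2 P1.R0=0
P0.R0=2 P0.R1=2 P1.R0=0

outcome vector order: (P0.R0,P0.R1,P1.R0)
|TSO outcomes| = 4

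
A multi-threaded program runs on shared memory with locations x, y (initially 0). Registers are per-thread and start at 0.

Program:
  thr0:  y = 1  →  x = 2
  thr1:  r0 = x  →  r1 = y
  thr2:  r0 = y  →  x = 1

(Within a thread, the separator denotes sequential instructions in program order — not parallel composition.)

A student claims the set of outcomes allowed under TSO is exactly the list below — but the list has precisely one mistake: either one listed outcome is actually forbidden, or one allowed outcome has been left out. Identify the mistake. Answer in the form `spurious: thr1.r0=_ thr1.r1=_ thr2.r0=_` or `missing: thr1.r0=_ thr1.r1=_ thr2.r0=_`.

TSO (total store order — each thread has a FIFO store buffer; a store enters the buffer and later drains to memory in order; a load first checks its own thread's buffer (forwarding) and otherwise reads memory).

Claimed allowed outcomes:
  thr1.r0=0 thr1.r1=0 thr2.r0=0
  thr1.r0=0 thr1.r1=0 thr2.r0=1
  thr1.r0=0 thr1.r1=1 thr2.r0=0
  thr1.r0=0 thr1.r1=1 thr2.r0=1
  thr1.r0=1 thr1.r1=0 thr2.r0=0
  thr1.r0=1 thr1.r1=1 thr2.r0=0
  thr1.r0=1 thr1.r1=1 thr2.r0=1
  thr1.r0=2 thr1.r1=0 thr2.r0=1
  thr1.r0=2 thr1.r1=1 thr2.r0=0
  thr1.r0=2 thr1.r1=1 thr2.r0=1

outcome vector order: (thr1.r0,thr1.r1,thr2.r0)
TSO (9): <0 0 0>; <0 0 1>; <0 1 0>; <0 1 1>; <1 0 0>; <1 1 0>; <1 1 1>; <2 1 0>; <2 1 1>
claimed∖TSO = {<2 0 1>}

spurious: thr1.r0=2 thr1.r1=0 thr2.r0=1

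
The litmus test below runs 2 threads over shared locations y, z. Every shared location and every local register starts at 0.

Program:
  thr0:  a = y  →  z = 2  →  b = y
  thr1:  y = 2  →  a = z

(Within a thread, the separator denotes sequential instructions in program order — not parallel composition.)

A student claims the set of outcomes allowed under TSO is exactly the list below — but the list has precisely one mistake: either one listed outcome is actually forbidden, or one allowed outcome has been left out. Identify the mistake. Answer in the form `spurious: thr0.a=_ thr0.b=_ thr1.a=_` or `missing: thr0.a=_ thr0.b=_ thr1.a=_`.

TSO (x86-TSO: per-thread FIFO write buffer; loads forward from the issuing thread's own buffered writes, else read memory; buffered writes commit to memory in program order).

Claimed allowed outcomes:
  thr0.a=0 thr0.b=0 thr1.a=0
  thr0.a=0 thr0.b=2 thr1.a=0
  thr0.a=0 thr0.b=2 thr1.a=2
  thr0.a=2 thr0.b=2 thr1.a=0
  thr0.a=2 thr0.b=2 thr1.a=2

outcome vector order: (thr0.a,thr0.b,thr1.a)
TSO: 6 outcomes — {0/0/0, 0/0/2, 0/2/0, 0/2/2, 2/2/0, 2/2/2}
TSO∖claimed = {0/0/2}

missing: thr0.a=0 thr0.b=0 thr1.a=2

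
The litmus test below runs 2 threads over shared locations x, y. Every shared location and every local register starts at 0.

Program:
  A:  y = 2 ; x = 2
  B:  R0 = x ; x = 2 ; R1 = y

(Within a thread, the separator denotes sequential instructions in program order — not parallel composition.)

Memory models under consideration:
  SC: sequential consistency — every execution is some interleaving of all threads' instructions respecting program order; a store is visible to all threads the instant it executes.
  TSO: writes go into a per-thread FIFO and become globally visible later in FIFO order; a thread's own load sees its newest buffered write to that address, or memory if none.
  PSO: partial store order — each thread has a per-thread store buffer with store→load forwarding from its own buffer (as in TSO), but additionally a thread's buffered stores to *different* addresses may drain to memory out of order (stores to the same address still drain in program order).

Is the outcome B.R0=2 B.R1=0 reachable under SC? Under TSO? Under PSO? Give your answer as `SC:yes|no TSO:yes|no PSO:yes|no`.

outcome vector order: (B.R0,B.R1)
SC (3): 0/0; 0/2; 2/2
TSO (3): 0/0; 0/2; 2/2
PSO (4): 0/0; 0/2; 2/0; 2/2
target 2/0 ∈ {PSO}

SC:no TSO:no PSO:yes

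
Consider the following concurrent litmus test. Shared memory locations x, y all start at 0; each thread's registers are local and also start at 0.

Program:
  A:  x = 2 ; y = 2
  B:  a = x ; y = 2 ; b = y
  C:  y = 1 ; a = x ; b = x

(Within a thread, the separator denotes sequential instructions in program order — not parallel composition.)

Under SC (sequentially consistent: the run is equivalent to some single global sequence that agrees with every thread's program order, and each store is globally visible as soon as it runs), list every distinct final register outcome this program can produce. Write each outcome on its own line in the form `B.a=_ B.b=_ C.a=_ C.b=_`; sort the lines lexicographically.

B.a=0 B.b=1 C.a=0 C.b=0
B.a=0 B.b=1 C.a=0 C.b=2
B.a=0 B.b=1 C.a=2 C.b=2
B.a=0 B.b=2 C.a=0 C.b=0
B.a=0 B.b=2 C.a=0 C.b=2
B.a=0 B.b=2 C.a=2 C.b=2
B.a=2 B.b=1 C.a=2 C.b=2
B.a=2 B.b=2 C.a=0 C.b=0
B.a=2 B.b=2 C.a=0 C.b=2
B.a=2 B.b=2 C.a=2 C.b=2

outcome vector order: (B.a,B.b,C.a,C.b)
|SC outcomes| = 10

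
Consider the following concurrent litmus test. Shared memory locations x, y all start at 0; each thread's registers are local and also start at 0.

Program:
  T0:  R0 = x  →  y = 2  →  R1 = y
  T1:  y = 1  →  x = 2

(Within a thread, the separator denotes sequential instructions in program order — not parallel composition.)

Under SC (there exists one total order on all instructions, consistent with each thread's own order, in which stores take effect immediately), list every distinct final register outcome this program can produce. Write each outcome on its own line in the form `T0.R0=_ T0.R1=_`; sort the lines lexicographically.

outcome vector order: (T0.R0,T0.R1)
|SC outcomes| = 3

T0.R0=0 T0.R1=1
T0.R0=0 T0.R1=2
T0.R0=2 T0.R1=2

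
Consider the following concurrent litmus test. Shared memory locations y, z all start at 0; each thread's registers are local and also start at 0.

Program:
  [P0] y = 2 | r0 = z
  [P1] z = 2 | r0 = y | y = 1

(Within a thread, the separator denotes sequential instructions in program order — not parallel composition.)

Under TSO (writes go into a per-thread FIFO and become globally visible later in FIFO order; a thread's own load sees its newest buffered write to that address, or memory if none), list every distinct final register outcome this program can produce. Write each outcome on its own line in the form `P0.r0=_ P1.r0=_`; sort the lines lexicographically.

outcome vector order: (P0.r0,P1.r0)
|TSO outcomes| = 4

P0.r0=0 P1.r0=0
P0.r0=0 P1.r0=2
P0.r0=2 P1.r0=0
P0.r0=2 P1.r0=2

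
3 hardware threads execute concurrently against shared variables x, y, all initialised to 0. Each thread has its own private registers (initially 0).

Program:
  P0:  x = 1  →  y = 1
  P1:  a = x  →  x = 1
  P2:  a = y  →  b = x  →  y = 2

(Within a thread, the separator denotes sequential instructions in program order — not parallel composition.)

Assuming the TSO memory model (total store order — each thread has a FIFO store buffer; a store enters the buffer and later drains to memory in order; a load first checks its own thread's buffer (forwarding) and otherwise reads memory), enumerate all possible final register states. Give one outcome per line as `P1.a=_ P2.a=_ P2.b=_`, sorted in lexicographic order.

outcome vector order: (P1.a,P2.a,P2.b)
|TSO outcomes| = 6

P1.a=0 P2.a=0 P2.b=0
P1.a=0 P2.a=0 P2.b=1
P1.a=0 P2.a=1 P2.b=1
P1.a=1 P2.a=0 P2.b=0
P1.a=1 P2.a=0 P2.b=1
P1.a=1 P2.a=1 P2.b=1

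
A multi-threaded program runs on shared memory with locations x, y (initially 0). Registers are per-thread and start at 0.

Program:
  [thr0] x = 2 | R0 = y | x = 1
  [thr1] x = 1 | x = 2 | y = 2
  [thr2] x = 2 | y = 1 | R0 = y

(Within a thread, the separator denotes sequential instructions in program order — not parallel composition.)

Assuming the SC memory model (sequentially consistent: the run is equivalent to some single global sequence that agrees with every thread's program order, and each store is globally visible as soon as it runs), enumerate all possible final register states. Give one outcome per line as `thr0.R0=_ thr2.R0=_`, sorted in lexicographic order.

thr0.R0=0 thr2.R0=1
thr0.R0=0 thr2.R0=2
thr0.R0=1 thr2.R0=1
thr0.R0=1 thr2.R0=2
thr0.R0=2 thr2.R0=1
thr0.R0=2 thr2.R0=2

outcome vector order: (thr0.R0,thr2.R0)
|SC outcomes| = 6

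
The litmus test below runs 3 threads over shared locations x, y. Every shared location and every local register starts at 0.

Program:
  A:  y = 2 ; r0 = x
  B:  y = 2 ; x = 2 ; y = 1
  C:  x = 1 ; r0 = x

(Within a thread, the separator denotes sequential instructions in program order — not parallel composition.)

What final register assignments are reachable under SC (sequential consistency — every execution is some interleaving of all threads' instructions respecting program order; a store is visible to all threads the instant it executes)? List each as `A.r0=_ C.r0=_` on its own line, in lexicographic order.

A.r0=0 C.r0=1
A.r0=0 C.r0=2
A.r0=1 C.r0=1
A.r0=1 C.r0=2
A.r0=2 C.r0=1
A.r0=2 C.r0=2

outcome vector order: (A.r0,C.r0)
|SC outcomes| = 6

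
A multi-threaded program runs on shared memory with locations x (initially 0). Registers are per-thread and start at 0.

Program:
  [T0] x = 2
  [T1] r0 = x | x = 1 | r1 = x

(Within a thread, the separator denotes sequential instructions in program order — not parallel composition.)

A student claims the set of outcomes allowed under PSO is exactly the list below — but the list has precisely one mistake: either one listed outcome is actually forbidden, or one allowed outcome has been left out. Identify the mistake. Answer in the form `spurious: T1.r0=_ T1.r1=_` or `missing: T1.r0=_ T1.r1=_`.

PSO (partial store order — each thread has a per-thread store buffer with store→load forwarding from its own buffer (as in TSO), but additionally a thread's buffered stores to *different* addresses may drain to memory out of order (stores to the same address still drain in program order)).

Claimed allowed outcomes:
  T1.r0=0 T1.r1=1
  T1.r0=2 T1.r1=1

outcome vector order: (T1.r0,T1.r1)
[PSO] allowed = {<0 1>, <0 2>, <2 1>}
PSO∖claimed = {<0 2>}

missing: T1.r0=0 T1.r1=2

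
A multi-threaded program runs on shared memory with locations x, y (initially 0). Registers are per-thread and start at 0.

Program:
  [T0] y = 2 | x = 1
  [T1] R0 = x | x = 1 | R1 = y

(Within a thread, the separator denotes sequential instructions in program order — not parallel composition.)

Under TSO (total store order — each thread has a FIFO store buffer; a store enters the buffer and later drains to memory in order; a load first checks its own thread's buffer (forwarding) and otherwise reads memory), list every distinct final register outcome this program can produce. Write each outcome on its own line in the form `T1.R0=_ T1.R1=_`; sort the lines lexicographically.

T1.R0=0 T1.R1=0
T1.R0=0 T1.R1=2
T1.R0=1 T1.R1=2

outcome vector order: (T1.R0,T1.R1)
|TSO outcomes| = 3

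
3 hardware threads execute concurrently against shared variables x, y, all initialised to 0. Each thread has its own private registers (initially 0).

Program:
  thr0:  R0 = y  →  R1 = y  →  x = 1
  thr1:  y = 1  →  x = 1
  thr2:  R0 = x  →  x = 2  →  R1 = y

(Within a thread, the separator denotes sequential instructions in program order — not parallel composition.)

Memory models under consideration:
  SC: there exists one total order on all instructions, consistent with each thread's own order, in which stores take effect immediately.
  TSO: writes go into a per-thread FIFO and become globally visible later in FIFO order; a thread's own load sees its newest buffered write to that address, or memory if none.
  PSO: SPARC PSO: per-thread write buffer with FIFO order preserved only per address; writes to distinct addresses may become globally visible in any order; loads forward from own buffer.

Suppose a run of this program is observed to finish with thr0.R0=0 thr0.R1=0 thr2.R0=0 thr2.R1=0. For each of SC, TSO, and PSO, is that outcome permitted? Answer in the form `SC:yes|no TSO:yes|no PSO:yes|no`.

SC:yes TSO:yes PSO:yes

outcome vector order: (thr0.R0,thr0.R1,thr2.R0,thr2.R1)
SC: 10 outcomes — {0000; 0001; 0010; 0011; 0100; 0101; 0111; 1100; 1101; 1111}
TSO: 10 outcomes — {0000; 0001; 0010; 0011; 0100; 0101; 0111; 1100; 1101; 1111}
PSO: 12 outcomes — {0000; 0001; 0010; 0011; 0100; 0101; 0110; 0111; 1100; 1101; 1110; 1111}
target 0000 ∈ {SC,TSO,PSO}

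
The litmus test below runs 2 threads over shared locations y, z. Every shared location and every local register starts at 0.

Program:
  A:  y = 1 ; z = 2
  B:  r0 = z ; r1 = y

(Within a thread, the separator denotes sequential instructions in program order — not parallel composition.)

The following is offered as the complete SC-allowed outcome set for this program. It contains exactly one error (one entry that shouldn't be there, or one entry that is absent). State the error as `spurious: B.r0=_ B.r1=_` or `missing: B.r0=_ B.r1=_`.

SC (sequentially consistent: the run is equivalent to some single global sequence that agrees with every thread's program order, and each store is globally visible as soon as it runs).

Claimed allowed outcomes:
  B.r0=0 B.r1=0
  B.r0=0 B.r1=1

outcome vector order: (B.r0,B.r1)
[SC] allowed = {00; 01; 21}
SC∖claimed = {21}

missing: B.r0=2 B.r1=1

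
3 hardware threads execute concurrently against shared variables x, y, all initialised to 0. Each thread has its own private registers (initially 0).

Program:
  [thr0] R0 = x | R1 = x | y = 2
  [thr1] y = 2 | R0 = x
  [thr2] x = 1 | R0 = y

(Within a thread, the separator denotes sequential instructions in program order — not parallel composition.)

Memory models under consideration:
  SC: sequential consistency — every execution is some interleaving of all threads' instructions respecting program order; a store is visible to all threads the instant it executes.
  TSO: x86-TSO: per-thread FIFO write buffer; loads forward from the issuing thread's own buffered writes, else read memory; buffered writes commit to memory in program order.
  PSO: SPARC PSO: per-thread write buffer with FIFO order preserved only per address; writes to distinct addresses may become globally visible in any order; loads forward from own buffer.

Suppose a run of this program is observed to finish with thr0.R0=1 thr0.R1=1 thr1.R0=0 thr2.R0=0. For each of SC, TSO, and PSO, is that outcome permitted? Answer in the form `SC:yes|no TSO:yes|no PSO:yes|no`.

outcome vector order: (thr0.R0,thr0.R1,thr1.R0,thr2.R0)
SC: 9 outcomes — {0/0/0/2 0/0/1/0 0/0/1/2 0/1/0/2 0/1/1/0 0/1/1/2 1/1/0/2 1/1/1/0 1/1/1/2}
TSO: 12 outcomes — {0/0/0/0 0/0/0/2 0/0/1/0 0/0/1/2 0/1/0/0 0/1/0/2 0/1/1/0 0/1/1/2 1/1/0/0 1/1/0/2 1/1/1/0 1/1/1/2}
PSO: 12 outcomes — {0/0/0/0 0/0/0/2 0/0/1/0 0/0/1/2 0/1/0/0 0/1/0/2 0/1/1/0 0/1/1/2 1/1/0/0 1/1/0/2 1/1/1/0 1/1/1/2}
target 1/1/0/0 ∈ {TSO,PSO}

SC:no TSO:yes PSO:yes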